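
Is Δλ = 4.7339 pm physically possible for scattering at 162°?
Yes, consistent

Calculate the expected shift for θ = 162°:

Δλ_expected = λ_C(1 - cos(162°))
Δλ_expected = 2.4263 × (1 - cos(162°))
Δλ_expected = 2.4263 × 1.9511
Δλ_expected = 4.7339 pm

Given shift: 4.7339 pm
Expected shift: 4.7339 pm
Difference: 0.0000 pm

The values match. This is consistent with Compton scattering at the stated angle.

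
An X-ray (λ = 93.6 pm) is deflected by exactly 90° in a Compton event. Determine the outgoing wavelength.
96.0263 pm

Using the Compton formula: λ' = λ + λ_C(1 − cos θ)

For θ = 90°, cos θ = 0 (exact) = 0.0000, so:
1 − cos 90° = 1 − (0) = 1.0000

Δλ = λ_C × 1.0000 = 2.4263 × 1.0000 = 2.4263 pm

λ' = 93.6 + 2.4263 = 96.0263 pm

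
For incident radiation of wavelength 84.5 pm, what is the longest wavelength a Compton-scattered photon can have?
89.3526 pm (at θ = 180°)

The Compton shift is Δλ = λ_C(1 − cos θ).

Since cos θ ranges from −1 to 1, the factor (1 − cos θ) ranges from 0 to 2; the maximum shift occurs at θ = 180° (backscattering):
Δλ_max = 2λ_C = 2 × 2.4263 pm = 4.8526 pm

Maximum scattered wavelength:
λ'_max = λ₀ + Δλ_max = 84.5 + 4.8526 = 89.3526 pm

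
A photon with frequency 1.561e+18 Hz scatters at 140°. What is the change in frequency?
3.407e+16 Hz (decrease)

Convert frequency to wavelength (c = 299792458 m/s):
λ₀ = c/f₀ = 299792458/1.561e+18 = 1.9205154e-10 m = 192.0515 pm

Calculate Compton shift:
Δλ = λ_C(1 - cos(140°)) = 4.2850 pm

Final wavelength:
λ' = λ₀ + Δλ = 192.0515 + 4.2850 = 196.3365 pm

Final frequency:
f' = c/λ' = 299792458/1.9633651e-10 = 1.5269318e+18 Hz

Frequency shift (decrease):
Δf = f₀ - f' = 1.561e+18 - 1.5269318e+18 = 3.407e+16 Hz

(Intermediate values are shown rounded; full precision is carried through to the final answer.)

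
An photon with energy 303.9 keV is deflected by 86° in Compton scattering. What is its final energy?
195.6565 keV

First convert energy to wavelength:
λ = hc/E, with hc ≈ 1239.842 keV·pm (i.e. 1239.842 eV·nm)

For E = 303.9 keV = 303900 eV:
λ = 1239.842 keV·pm / 303.9 keV
λ = 4.0798 pm

Calculate the Compton shift:
Δλ = λ_C(1 - cos(86°)) = 2.4263 × 0.9302
Δλ = 2.2571 pm

Final wavelength:
λ' = 4.0798 + 2.2571 = 6.3368 pm

Final energy:
E' = hc/λ' = 1239.842 / 6.3368 = 195.6565 keV

(Intermediate values are shown rounded; full precision is carried through to the final answer.)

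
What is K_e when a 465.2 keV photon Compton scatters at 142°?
288.1670 keV

By energy conservation: K_e = E_initial - E_final

First find the scattered photon energy:
Initial wavelength: λ = hc/E = 2.6652 pm
Compton shift: Δλ = λ_C(1 - cos(142°)) = 4.3383 pm
Final wavelength: λ' = 2.6652 + 4.3383 = 7.0034 pm
Final photon energy: E' = hc/λ' = 177.0330 keV

Electron kinetic energy:
K_e = E - E' = 465.2000 - 177.0330 = 288.1670 keV

(Intermediate values are shown rounded; full precision is carried through to the final answer.)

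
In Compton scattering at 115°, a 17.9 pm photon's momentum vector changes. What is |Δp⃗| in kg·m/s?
5.7483e-23 kg·m/s

Photon momentum magnitude is p = h/λ.

Initial momentum:
p₀ = h/λ = 6.6261e-34/1.7900e-11 = 3.7017e-23 kg·m/s

After scattering:
λ' = λ + Δλ = 17.9 + 3.4517 = 21.3517 pm
p' = h/λ' = 6.6261e-34/2.1352e-11 = 3.1033e-23 kg·m/s

Momentum is a vector; the scattered photon's direction makes angle θ = 115° with the incident direction. The magnitude of the vector change Δp⃗ = p⃗₀ − p⃗' is found from the law of cosines:
|Δp⃗|² = p₀² + p'² − 2p₀p'cos θ
|Δp⃗|² = (3.7017e-23)² + (3.1033e-23)² − 2·3.7017e-23·3.1033e-23·cos(115°)
|Δp⃗| = 5.7483e-23 kg·m/s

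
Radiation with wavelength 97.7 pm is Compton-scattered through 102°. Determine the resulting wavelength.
100.6308 pm

Using the Compton scattering formula:
λ' = λ + Δλ = λ + λ_C(1 - cos θ)

Given:
- Initial wavelength λ = 97.7 pm
- Scattering angle θ = 102°
- Compton wavelength λ_C ≈ 2.4263 pm

Calculate the shift:
Δλ = 2.4263 × (1 - cos(102°))
Δλ = 2.4263 × 1.2079
Δλ = 2.9308 pm

Final wavelength:
λ' = 97.7 + 2.9308 = 100.6308 pm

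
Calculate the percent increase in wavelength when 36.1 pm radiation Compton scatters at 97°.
7.5402%

Calculate the Compton shift:
Δλ = λ_C(1 - cos(97°))
Δλ = 2.4263 × (1 - cos(97°))
Δλ = 2.4263 × 1.1219
Δλ = 2.7220 pm

Percentage change:
(Δλ/λ₀) × 100 = (2.7220/36.1) × 100
= 7.5402%

(Intermediate values are shown rounded; full precision is carried through to the final answer.)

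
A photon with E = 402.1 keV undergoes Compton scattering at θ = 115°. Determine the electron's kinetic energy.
212.3804 keV

By energy conservation: K_e = E_initial - E_final

First find the scattered photon energy:
Initial wavelength: λ = hc/E = 3.0834 pm
Compton shift: Δλ = λ_C(1 - cos(115°)) = 3.4517 pm
Final wavelength: λ' = 3.0834 + 3.4517 = 6.5351 pm
Final photon energy: E' = hc/λ' = 189.7196 keV

Electron kinetic energy:
K_e = E - E' = 402.1000 - 189.7196 = 212.3804 keV

(Intermediate values are shown rounded; full precision is carried through to the final answer.)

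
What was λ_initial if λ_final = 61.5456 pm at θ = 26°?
61.3000 pm

From λ' = λ + Δλ, we have λ = λ' - Δλ

First calculate the Compton shift:
Δλ = λ_C(1 - cos θ)
Δλ = 2.4263 × (1 - cos(26°))
Δλ = 2.4263 × 0.1012
Δλ = 0.2456 pm

Initial wavelength:
λ = λ' - Δλ
λ = 61.5456 - 0.2456
λ = 61.3000 pm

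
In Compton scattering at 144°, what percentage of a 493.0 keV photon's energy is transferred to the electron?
0.6357 (or 63.57%)

Calculate initial and final photon energies:

Initial: E₀ = 493.0 keV → λ₀ = 2.5149 pm
Compton shift: Δλ = 4.3892 pm
Final wavelength: λ' = 6.9041 pm
Final energy: E' = 179.5798 keV

Fractional energy loss:
(E₀ - E')/E₀ = (493.0000 - 179.5798)/493.0000
= 313.4202/493.0000
= 0.6357
= 63.57%

(Intermediate values are shown rounded; full precision is carried through to the final answer.)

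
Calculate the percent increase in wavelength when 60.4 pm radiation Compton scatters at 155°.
7.6578%

Calculate the Compton shift:
Δλ = λ_C(1 - cos(155°))
Δλ = 2.4263 × (1 - cos(155°))
Δλ = 2.4263 × 1.9063
Δλ = 4.6253 pm

Percentage change:
(Δλ/λ₀) × 100 = (4.6253/60.4) × 100
= 7.6578%

(Intermediate values are shown rounded; full precision is carried through to the final answer.)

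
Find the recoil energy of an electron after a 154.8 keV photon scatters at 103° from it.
41.8965 keV

By energy conservation: K_e = E_initial - E_final

First find the scattered photon energy:
Initial wavelength: λ = hc/E = 8.0093 pm
Compton shift: Δλ = λ_C(1 - cos(103°)) = 2.9721 pm
Final wavelength: λ' = 8.0093 + 2.9721 = 10.9814 pm
Final photon energy: E' = hc/λ' = 112.9035 keV

Electron kinetic energy:
K_e = E - E' = 154.8000 - 112.9035 = 41.8965 keV

(Intermediate values are shown rounded; full precision is carried through to the final answer.)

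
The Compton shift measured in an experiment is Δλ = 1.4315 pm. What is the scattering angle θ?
65.79°

From the Compton formula Δλ = λ_C(1 - cos θ), we can solve for θ:

cos θ = 1 - Δλ/λ_C

Given:
- Δλ = 1.4315 pm
- λ_C = h/(m_e·c) ≈ 2.42631024 pm

cos θ = 1 - 1.4315/2.42631024
cos θ = 1 - 0.589991
cos θ = 0.410009

θ = arccos(0.410009)
θ = 65.79°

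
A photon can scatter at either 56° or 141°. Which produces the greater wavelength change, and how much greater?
141° produces the larger shift by a factor of 4.032

Calculate both shifts using Δλ = λ_C(1 - cos θ):

For θ₁ = 56°:
Δλ₁ = 2.4263 × (1 - cos(56°))
Δλ₁ = 2.4263 × 0.4408
Δλ₁ = 1.0695 pm

For θ₂ = 141°:
Δλ₂ = 2.4263 × (1 - cos(141°))
Δλ₂ = 2.4263 × 1.7771
Δλ₂ = 4.3119 pm

The 141° angle produces the larger shift.
Ratio: 4.3119/1.0695 = 4.032

(Intermediate values are shown rounded; full precision is carried through to the final answer.)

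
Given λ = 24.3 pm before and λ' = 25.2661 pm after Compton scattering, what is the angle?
53.00°

First find the wavelength shift:
Δλ = λ' - λ = 25.2661 - 24.3 = 0.9661 pm

Using Δλ = λ_C(1 - cos θ), with λ_C = h/(m_e·c) ≈ 2.42631024 pm:
cos θ = 1 - Δλ/λ_C
cos θ = 1 - 0.9661/2.42631024
cos θ = 0.601823

θ = arccos(0.601823)
θ = 53.00°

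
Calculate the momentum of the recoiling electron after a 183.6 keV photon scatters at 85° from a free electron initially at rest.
1.1757e-22 kg·m/s

The electron is initially at rest, so by conservation of momentum:
p⃗_e = p⃗₀ − p⃗'  (incident photon momentum minus scattered photon momentum)

Photon momentum magnitudes (p = h/λ = E/c):
λ₀ = hc/E₀ = 6.7530 pm → p₀ = h/λ₀ = 9.8121e-23 kg·m/s
Δλ = λ_C(1 − cos 85°) = 2.2148 pm
λ' = 8.9678 pm → p' = h/λ' = 7.3887e-23 kg·m/s

The scattered photon makes angle θ = 85° with the incident direction, so by the law of cosines:
|p⃗_e|² = p₀² + p'² − 2p₀p'cos θ
|p⃗_e|² = (9.8121e-23)² + (7.3887e-23)² − 2·9.8121e-23·7.3887e-23·cos(85°)
|p⃗_e| = 1.1757e-22 kg·m/s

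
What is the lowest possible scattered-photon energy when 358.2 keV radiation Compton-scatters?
149.1282 keV (at θ = 180°)

The scattered photon has minimum energy when its wavelength is maximum, i.e., when the Compton shift Δλ = λ_C(1 − cos θ) is maximum. This occurs at θ = 180° (backscattering), giving Δλ_max = 2λ_C = 4.8526 pm.

Initial wavelength: λ₀ = hc/E₀ = 3.4613 pm
Maximum final wavelength: λ'_max = λ₀ + 2λ_C = 3.4613 + 4.8526 = 8.3139 pm
Minimum final energy: E'_min = hc/λ'_max = 149.1282 keV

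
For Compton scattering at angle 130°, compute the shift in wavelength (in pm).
3.9859 pm

Using the Compton scattering formula:
Δλ = λ_C(1 - cos θ)

where λ_C = h/(m_e·c) ≈ 2.4263 pm is the Compton wavelength of an electron.

For θ = 130°:
cos(130°) = -0.6428
1 - cos(130°) = 1.6428

Δλ = 2.4263 × 1.6428
Δλ = 3.9859 pm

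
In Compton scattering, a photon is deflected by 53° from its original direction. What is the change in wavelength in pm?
0.9661 pm

Using the Compton scattering formula:
Δλ = λ_C(1 - cos θ)

where λ_C = h/(m_e·c) ≈ 2.4263 pm is the Compton wavelength of an electron.

For θ = 53°:
cos(53°) = 0.6018
1 - cos(53°) = 0.3982

Δλ = 2.4263 × 0.3982
Δλ = 0.9661 pm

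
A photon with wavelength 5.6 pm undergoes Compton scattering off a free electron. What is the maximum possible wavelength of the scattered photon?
10.4526 pm (at θ = 180°)

The Compton shift is Δλ = λ_C(1 − cos θ).

Since cos θ ranges from −1 to 1, the factor (1 − cos θ) ranges from 0 to 2; the maximum shift occurs at θ = 180° (backscattering):
Δλ_max = 2λ_C = 2 × 2.4263 pm = 4.8526 pm

Maximum scattered wavelength:
λ'_max = λ₀ + Δλ_max = 5.6 + 4.8526 = 10.4526 pm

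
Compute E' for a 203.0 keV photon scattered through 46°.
181.0398 keV

First convert energy to wavelength:
λ = hc/E, with hc ≈ 1239.842 keV·pm (i.e. 1239.842 eV·nm)

For E = 203.0 keV = 203000 eV:
λ = 1239.842 keV·pm / 203.0 keV
λ = 6.1076 pm

Calculate the Compton shift:
Δλ = λ_C(1 - cos(46°)) = 2.4263 × 0.3053
Δλ = 0.7409 pm

Final wavelength:
λ' = 6.1076 + 0.7409 = 6.8484 pm

Final energy:
E' = hc/λ' = 1239.842 / 6.8484 = 181.0398 keV

(Intermediate values are shown rounded; full precision is carried through to the final answer.)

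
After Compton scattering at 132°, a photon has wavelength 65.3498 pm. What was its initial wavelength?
61.3000 pm

From λ' = λ + Δλ, we have λ = λ' - Δλ

First calculate the Compton shift:
Δλ = λ_C(1 - cos θ)
Δλ = 2.4263 × (1 - cos(132°))
Δλ = 2.4263 × 1.6691
Δλ = 4.0498 pm

Initial wavelength:
λ = λ' - Δλ
λ = 65.3498 - 4.0498
λ = 61.3000 pm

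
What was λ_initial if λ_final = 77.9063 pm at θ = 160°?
73.2000 pm

From λ' = λ + Δλ, we have λ = λ' - Δλ

First calculate the Compton shift:
Δλ = λ_C(1 - cos θ)
Δλ = 2.4263 × (1 - cos(160°))
Δλ = 2.4263 × 1.9397
Δλ = 4.7063 pm

Initial wavelength:
λ = λ' - Δλ
λ = 77.9063 - 4.7063
λ = 73.2000 pm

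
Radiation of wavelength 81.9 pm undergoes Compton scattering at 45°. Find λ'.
82.6106 pm

Using the Compton formula: λ' = λ + λ_C(1 − cos θ)

For θ = 45°, cos θ = √2/2 (exact) ≈ 0.7071, so:
1 − cos 45° = 1 − (√2/2) ≈ 0.2929

Δλ = λ_C × 0.2929 = 2.4263 × 0.2929 = 0.7106 pm

λ' = 81.9 + 0.7106 = 82.6106 pm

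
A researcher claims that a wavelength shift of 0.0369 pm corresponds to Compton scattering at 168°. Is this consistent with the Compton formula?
No, inconsistent

Calculate the expected shift for θ = 168°:

Δλ_expected = λ_C(1 - cos(168°))
Δλ_expected = 2.4263 × (1 - cos(168°))
Δλ_expected = 2.4263 × 1.9781
Δλ_expected = 4.7996 pm

Given shift: 0.0369 pm
Expected shift: 4.7996 pm
Difference: 4.7627 pm

The values do not match. The given shift corresponds to θ ≈ 10.0°, not 168°.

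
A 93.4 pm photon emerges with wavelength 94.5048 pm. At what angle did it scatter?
57.00°

First find the wavelength shift:
Δλ = λ' - λ = 94.5048 - 93.4 = 1.1048 pm

Using Δλ = λ_C(1 - cos θ), with λ_C = h/(m_e·c) ≈ 2.42631024 pm:
cos θ = 1 - Δλ/λ_C
cos θ = 1 - 1.1048/2.42631024
cos θ = 0.544658

θ = arccos(0.544658)
θ = 57.00°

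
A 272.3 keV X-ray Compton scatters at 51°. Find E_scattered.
227.3853 keV

First convert energy to wavelength:
λ = hc/E, with hc ≈ 1239.842 keV·pm (i.e. 1239.842 eV·nm)

For E = 272.3 keV = 272300 eV:
λ = 1239.842 keV·pm / 272.3 keV
λ = 4.5532 pm

Calculate the Compton shift:
Δλ = λ_C(1 - cos(51°)) = 2.4263 × 0.3707
Δλ = 0.8994 pm

Final wavelength:
λ' = 4.5532 + 0.8994 = 5.4526 pm

Final energy:
E' = hc/λ' = 1239.842 / 5.4526 = 227.3853 keV

(Intermediate values are shown rounded; full precision is carried through to the final answer.)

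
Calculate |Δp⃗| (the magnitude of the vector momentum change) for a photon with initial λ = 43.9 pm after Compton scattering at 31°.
8.0364e-24 kg·m/s

Photon momentum magnitude is p = h/λ.

Initial momentum:
p₀ = h/λ = 6.6261e-34/4.3900e-11 = 1.5094e-23 kg·m/s

After scattering:
λ' = λ + Δλ = 43.9 + 0.3466 = 44.2466 pm
p' = h/λ' = 6.6261e-34/4.4247e-11 = 1.4975e-23 kg·m/s

Momentum is a vector; the scattered photon's direction makes angle θ = 31° with the incident direction. The magnitude of the vector change Δp⃗ = p⃗₀ − p⃗' is found from the law of cosines:
|Δp⃗|² = p₀² + p'² − 2p₀p'cos θ
|Δp⃗|² = (1.5094e-23)² + (1.4975e-23)² − 2·1.5094e-23·1.4975e-23·cos(31°)
|Δp⃗| = 8.0364e-24 kg·m/s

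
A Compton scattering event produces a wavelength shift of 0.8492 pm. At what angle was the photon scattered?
49.46°

From the Compton formula Δλ = λ_C(1 - cos θ), we can solve for θ:

cos θ = 1 - Δλ/λ_C

Given:
- Δλ = 0.8492 pm
- λ_C = h/(m_e·c) ≈ 2.42631024 pm

cos θ = 1 - 0.8492/2.42631024
cos θ = 1 - 0.349996
cos θ = 0.650004

θ = arccos(0.650004)
θ = 49.46°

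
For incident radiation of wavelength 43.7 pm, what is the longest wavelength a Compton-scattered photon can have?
48.5526 pm (at θ = 180°)

The Compton shift is Δλ = λ_C(1 − cos θ).

Since cos θ ranges from −1 to 1, the factor (1 − cos θ) ranges from 0 to 2; the maximum shift occurs at θ = 180° (backscattering):
Δλ_max = 2λ_C = 2 × 2.4263 pm = 4.8526 pm

Maximum scattered wavelength:
λ'_max = λ₀ + Δλ_max = 43.7 + 4.8526 = 48.5526 pm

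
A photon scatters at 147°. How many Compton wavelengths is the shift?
1.8387 λ_C

The Compton shift formula is:
Δλ = λ_C(1 - cos θ)

Dividing both sides by λ_C:
Δλ/λ_C = 1 - cos θ

For θ = 147°:
Δλ/λ_C = 1 - cos(147°)
Δλ/λ_C = 1 - -0.8387
Δλ/λ_C = 1.8387

This means the shift is 1.8387 × λ_C = 4.4612 pm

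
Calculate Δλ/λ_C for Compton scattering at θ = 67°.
0.6093 λ_C

The Compton shift formula is:
Δλ = λ_C(1 - cos θ)

Dividing both sides by λ_C:
Δλ/λ_C = 1 - cos θ

For θ = 67°:
Δλ/λ_C = 1 - cos(67°)
Δλ/λ_C = 1 - 0.3907
Δλ/λ_C = 0.6093

This means the shift is 0.6093 × λ_C = 1.4783 pm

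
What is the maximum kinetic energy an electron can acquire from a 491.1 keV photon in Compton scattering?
323.0369 keV

Maximum energy transfer occurs at θ = 180° (backscattering).

Initial photon: E₀ = 491.1 keV → λ₀ = 2.5246 pm

Maximum Compton shift (at 180°):
Δλ_max = 2λ_C = 2 × 2.4263 = 4.8526 pm

Final wavelength:
λ' = 2.5246 + 4.8526 = 7.3772 pm

Minimum photon energy (maximum energy to electron):
E'_min = hc/λ' = 168.0631 keV

Maximum electron kinetic energy:
K_max = E₀ - E'_min = 491.1000 - 168.0631 = 323.0369 keV

(Intermediate values are shown rounded; full precision is carried through to the final answer.)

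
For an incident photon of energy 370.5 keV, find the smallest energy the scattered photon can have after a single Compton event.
151.2183 keV (at θ = 180°)

The scattered photon has minimum energy when its wavelength is maximum, i.e., when the Compton shift Δλ = λ_C(1 − cos θ) is maximum. This occurs at θ = 180° (backscattering), giving Δλ_max = 2λ_C = 4.8526 pm.

Initial wavelength: λ₀ = hc/E₀ = 3.3464 pm
Maximum final wavelength: λ'_max = λ₀ + 2λ_C = 3.3464 + 4.8526 = 8.1990 pm
Minimum final energy: E'_min = hc/λ'_max = 151.2183 keV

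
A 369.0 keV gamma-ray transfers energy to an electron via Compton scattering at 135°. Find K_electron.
203.7313 keV

By energy conservation: K_e = E_initial - E_final

First find the scattered photon energy:
Initial wavelength: λ = hc/E = 3.3600 pm
Compton shift: Δλ = λ_C(1 - cos(135°)) = 4.1420 pm
Final wavelength: λ' = 3.3600 + 4.1420 = 7.5020 pm
Final photon energy: E' = hc/λ' = 165.2687 keV

Electron kinetic energy:
K_e = E - E' = 369.0000 - 165.2687 = 203.7313 keV

(Intermediate values are shown rounded; full precision is carried through to the final answer.)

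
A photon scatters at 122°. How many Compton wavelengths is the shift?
1.5299 λ_C

The Compton shift formula is:
Δλ = λ_C(1 - cos θ)

Dividing both sides by λ_C:
Δλ/λ_C = 1 - cos θ

For θ = 122°:
Δλ/λ_C = 1 - cos(122°)
Δλ/λ_C = 1 - -0.5299
Δλ/λ_C = 1.5299

This means the shift is 1.5299 × λ_C = 3.7121 pm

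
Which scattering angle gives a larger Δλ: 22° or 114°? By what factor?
114° produces the larger shift by a factor of 19.319

Calculate both shifts using Δλ = λ_C(1 - cos θ):

For θ₁ = 22°:
Δλ₁ = 2.4263 × (1 - cos(22°))
Δλ₁ = 2.4263 × 0.0728
Δλ₁ = 0.1767 pm

For θ₂ = 114°:
Δλ₂ = 2.4263 × (1 - cos(114°))
Δλ₂ = 2.4263 × 1.4067
Δλ₂ = 3.4132 pm

The 114° angle produces the larger shift.
Ratio: 3.4132/0.1767 = 19.319

(Intermediate values are shown rounded; full precision is carried through to the final answer.)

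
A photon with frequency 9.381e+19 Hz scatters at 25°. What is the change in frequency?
6.230e+18 Hz (decrease)

Convert frequency to wavelength (c = 299792458 m/s):
λ₀ = c/f₀ = 299792458/9.381e+19 = 3.1957409e-12 m = 3.1957 pm

Calculate Compton shift:
Δλ = λ_C(1 - cos(25°)) = 0.2273 pm

Final wavelength:
λ' = λ₀ + Δλ = 3.1957 + 0.2273 = 3.4231 pm

Final frequency:
f' = c/λ' = 299792458/3.4230673e-12 = 8.7580065e+19 Hz

Frequency shift (decrease):
Δf = f₀ - f' = 9.381e+19 - 8.7580065e+19 = 6.230e+18 Hz

(Intermediate values are shown rounded; full precision is carried through to the final answer.)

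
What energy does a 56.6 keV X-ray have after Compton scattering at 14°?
56.4144 keV

First convert energy to wavelength:
λ = hc/E, with hc ≈ 1239.842 keV·pm (i.e. 1239.842 eV·nm)

For E = 56.6 keV = 56600 eV:
λ = 1239.842 keV·pm / 56.6 keV
λ = 21.9053 pm

Calculate the Compton shift:
Δλ = λ_C(1 - cos(14°)) = 2.4263 × 0.0297
Δλ = 0.0721 pm

Final wavelength:
λ' = 21.9053 + 0.0721 = 21.9774 pm

Final energy:
E' = hc/λ' = 1239.842 / 21.9774 = 56.4144 keV

(Intermediate values are shown rounded; full precision is carried through to the final answer.)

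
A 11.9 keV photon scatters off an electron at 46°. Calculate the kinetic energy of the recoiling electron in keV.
0.0840 keV

By energy conservation: K_e = E_initial - E_final

First find the scattered photon energy:
Initial wavelength: λ = hc/E = 104.1884 pm
Compton shift: Δλ = λ_C(1 - cos(46°)) = 0.7409 pm
Final wavelength: λ' = 104.1884 + 0.7409 = 104.9293 pm
Final photon energy: E' = hc/λ' = 11.8160 keV

Electron kinetic energy:
K_e = E - E' = 11.9000 - 11.8160 = 0.0840 keV

(Intermediate values are shown rounded; full precision is carried through to the final answer.)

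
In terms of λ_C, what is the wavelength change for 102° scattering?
1.2079 λ_C

The Compton shift formula is:
Δλ = λ_C(1 - cos θ)

Dividing both sides by λ_C:
Δλ/λ_C = 1 - cos θ

For θ = 102°:
Δλ/λ_C = 1 - cos(102°)
Δλ/λ_C = 1 - -0.2079
Δλ/λ_C = 1.2079

This means the shift is 1.2079 × λ_C = 2.9308 pm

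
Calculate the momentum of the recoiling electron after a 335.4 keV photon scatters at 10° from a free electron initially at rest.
3.1141e-23 kg·m/s

The electron is initially at rest, so by conservation of momentum:
p⃗_e = p⃗₀ − p⃗'  (incident photon momentum minus scattered photon momentum)

Photon momentum magnitudes (p = h/λ = E/c):
λ₀ = hc/E₀ = 3.6966 pm → p₀ = h/λ₀ = 1.7925e-22 kg·m/s
Δλ = λ_C(1 − cos 10°) = 0.0369 pm
λ' = 3.7335 pm → p' = h/λ' = 1.7748e-22 kg·m/s

The scattered photon makes angle θ = 10° with the incident direction, so by the law of cosines:
|p⃗_e|² = p₀² + p'² − 2p₀p'cos θ
|p⃗_e|² = (1.7925e-22)² + (1.7748e-22)² − 2·1.7925e-22·1.7748e-22·cos(10°)
|p⃗_e| = 3.1141e-23 kg·m/s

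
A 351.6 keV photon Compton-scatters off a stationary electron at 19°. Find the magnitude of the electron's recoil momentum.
6.1273e-23 kg·m/s

The electron is initially at rest, so by conservation of momentum:
p⃗_e = p⃗₀ − p⃗'  (incident photon momentum minus scattered photon momentum)

Photon momentum magnitudes (p = h/λ = E/c):
λ₀ = hc/E₀ = 3.5263 pm → p₀ = h/λ₀ = 1.8791e-22 kg·m/s
Δλ = λ_C(1 − cos 19°) = 0.1322 pm
λ' = 3.6585 pm → p' = h/λ' = 1.8112e-22 kg·m/s

The scattered photon makes angle θ = 19° with the incident direction, so by the law of cosines:
|p⃗_e|² = p₀² + p'² − 2p₀p'cos θ
|p⃗_e|² = (1.8791e-22)² + (1.8112e-22)² − 2·1.8791e-22·1.8112e-22·cos(19°)
|p⃗_e| = 6.1273e-23 kg·m/s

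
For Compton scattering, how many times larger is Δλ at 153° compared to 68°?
153° produces the larger shift by a factor of 3.024

Calculate both shifts using Δλ = λ_C(1 - cos θ):

For θ₁ = 68°:
Δλ₁ = 2.4263 × (1 - cos(68°))
Δλ₁ = 2.4263 × 0.6254
Δλ₁ = 1.5174 pm

For θ₂ = 153°:
Δλ₂ = 2.4263 × (1 - cos(153°))
Δλ₂ = 2.4263 × 1.8910
Δλ₂ = 4.5882 pm

The 153° angle produces the larger shift.
Ratio: 4.5882/1.5174 = 3.024

(Intermediate values are shown rounded; full precision is carried through to the final answer.)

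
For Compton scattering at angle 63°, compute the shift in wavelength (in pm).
1.3248 pm

Using the Compton scattering formula:
Δλ = λ_C(1 - cos θ)

where λ_C = h/(m_e·c) ≈ 2.4263 pm is the Compton wavelength of an electron.

For θ = 63°:
cos(63°) = 0.4540
1 - cos(63°) = 0.5460

Δλ = 2.4263 × 0.5460
Δλ = 1.3248 pm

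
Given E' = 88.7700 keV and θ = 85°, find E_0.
105.5000 keV

Convert final energy to wavelength (hc ≈ 1239.842 keV·pm):
λ' = hc/E' = 1239.842 / 88.7700 = 13.9669 pm

Calculate the Compton shift:
Δλ = λ_C(1 - cos(85°))
Δλ = 2.4263 × (1 - cos(85°))
Δλ = 2.2148 pm

Initial wavelength:
λ = λ' - Δλ = 13.9669 - 2.2148 = 11.7521 pm

Initial energy:
E = hc/λ = 1239.842 / 11.7521 = 105.5000 keV

(Intermediate values are shown rounded; full precision is carried through to the final answer.)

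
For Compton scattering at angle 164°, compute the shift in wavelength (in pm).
4.7586 pm

Using the Compton scattering formula:
Δλ = λ_C(1 - cos θ)

where λ_C = h/(m_e·c) ≈ 2.4263 pm is the Compton wavelength of an electron.

For θ = 164°:
cos(164°) = -0.9613
1 - cos(164°) = 1.9613

Δλ = 2.4263 × 1.9613
Δλ = 4.7586 pm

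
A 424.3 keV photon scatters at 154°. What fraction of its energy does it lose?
0.6119 (or 61.19%)

Calculate initial and final photon energies:

Initial: E₀ = 424.3 keV → λ₀ = 2.9221 pm
Compton shift: Δλ = 4.6071 pm
Final wavelength: λ' = 7.5292 pm
Final energy: E' = 164.6722 keV

Fractional energy loss:
(E₀ - E')/E₀ = (424.3000 - 164.6722)/424.3000
= 259.6278/424.3000
= 0.6119
= 61.19%

(Intermediate values are shown rounded; full precision is carried through to the final answer.)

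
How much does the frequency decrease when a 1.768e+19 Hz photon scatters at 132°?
3.409e+18 Hz (decrease)

Convert frequency to wavelength (c = 299792458 m/s):
λ₀ = c/f₀ = 299792458/1.768e+19 = 1.6956587e-11 m = 16.9566 pm

Calculate Compton shift:
Δλ = λ_C(1 - cos(132°)) = 4.0498 pm

Final wavelength:
λ' = λ₀ + Δλ = 16.9566 + 4.0498 = 21.0064 pm

Final frequency:
f' = c/λ' = 299792458/2.1006416e-11 = 1.4271471e+19 Hz

Frequency shift (decrease):
Δf = f₀ - f' = 1.768e+19 - 1.4271471e+19 = 3.409e+18 Hz

(Intermediate values are shown rounded; full precision is carried through to the final answer.)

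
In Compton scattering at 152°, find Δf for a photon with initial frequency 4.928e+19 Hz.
2.114e+19 Hz (decrease)

Convert frequency to wavelength (c = 299792458 m/s):
λ₀ = c/f₀ = 299792458/4.928e+19 = 6.0834509e-12 m = 6.0835 pm

Calculate Compton shift:
Δλ = λ_C(1 - cos(152°)) = 4.5686 pm

Final wavelength:
λ' = λ₀ + Δλ = 6.0835 + 4.5686 = 10.6521 pm

Final frequency:
f' = c/λ' = 299792458/1.0652066e-11 = 2.8144067e+19 Hz

Frequency shift (decrease):
Δf = f₀ - f' = 4.928e+19 - 2.8144067e+19 = 2.114e+19 Hz

(Intermediate values are shown rounded; full precision is carried through to the final answer.)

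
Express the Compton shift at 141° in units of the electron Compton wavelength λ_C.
1.7771 λ_C

The Compton shift formula is:
Δλ = λ_C(1 - cos θ)

Dividing both sides by λ_C:
Δλ/λ_C = 1 - cos θ

For θ = 141°:
Δλ/λ_C = 1 - cos(141°)
Δλ/λ_C = 1 - -0.7771
Δλ/λ_C = 1.7771

This means the shift is 1.7771 × λ_C = 4.3119 pm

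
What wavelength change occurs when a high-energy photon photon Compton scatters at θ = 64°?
1.3627 pm

Using the Compton scattering formula:
Δλ = λ_C(1 - cos θ)

where λ_C = h/(m_e·c) ≈ 2.4263 pm is the Compton wavelength of an electron.

For θ = 64°:
cos(64°) = 0.4384
1 - cos(64°) = 0.5616

Δλ = 2.4263 × 0.5616
Δλ = 1.3627 pm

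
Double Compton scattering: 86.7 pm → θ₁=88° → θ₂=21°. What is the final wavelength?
89.2028 pm

Apply Compton shift twice:

First scattering at θ₁ = 88°:
Δλ₁ = λ_C(1 - cos(88°))
Δλ₁ = 2.4263 × 0.9651
Δλ₁ = 2.3416 pm

After first scattering:
λ₁ = 86.7 + 2.3416 = 89.0416 pm

Second scattering at θ₂ = 21°:
Δλ₂ = λ_C(1 - cos(21°))
Δλ₂ = 2.4263 × 0.0664
Δλ₂ = 0.1612 pm

Final wavelength:
λ₂ = 89.0416 + 0.1612 = 89.2028 pm

Total shift: Δλ_total = 2.3416 + 0.1612 = 2.5028 pm

(Intermediate values are shown rounded; full precision is carried through to the final answer.)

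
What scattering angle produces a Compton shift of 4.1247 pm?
134.43°

From the Compton formula Δλ = λ_C(1 - cos θ), we can solve for θ:

cos θ = 1 - Δλ/λ_C

Given:
- Δλ = 4.1247 pm
- λ_C = h/(m_e·c) ≈ 2.42631024 pm

cos θ = 1 - 4.1247/2.42631024
cos θ = 1 - 1.699989
cos θ = -0.699989

θ = arccos(-0.699989)
θ = 134.43°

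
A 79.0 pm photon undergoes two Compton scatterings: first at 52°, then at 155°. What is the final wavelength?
84.5578 pm

Apply Compton shift twice:

First scattering at θ₁ = 52°:
Δλ₁ = λ_C(1 - cos(52°))
Δλ₁ = 2.4263 × 0.3843
Δλ₁ = 0.9325 pm

After first scattering:
λ₁ = 79.0 + 0.9325 = 79.9325 pm

Second scattering at θ₂ = 155°:
Δλ₂ = λ_C(1 - cos(155°))
Δλ₂ = 2.4263 × 1.9063
Δλ₂ = 4.6253 pm

Final wavelength:
λ₂ = 79.9325 + 4.6253 = 84.5578 pm

Total shift: Δλ_total = 0.9325 + 4.6253 = 5.5578 pm

(Intermediate values are shown rounded; full precision is carried through to the final answer.)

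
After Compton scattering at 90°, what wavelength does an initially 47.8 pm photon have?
50.2263 pm

Using the Compton formula: λ' = λ + λ_C(1 − cos θ)

For θ = 90°, cos θ = 0 (exact) = 0.0000, so:
1 − cos 90° = 1 − (0) = 1.0000

Δλ = λ_C × 1.0000 = 2.4263 × 1.0000 = 2.4263 pm

λ' = 47.8 + 2.4263 = 50.2263 pm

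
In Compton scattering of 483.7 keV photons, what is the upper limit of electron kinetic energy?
316.5123 keV

Maximum energy transfer occurs at θ = 180° (backscattering).

Initial photon: E₀ = 483.7 keV → λ₀ = 2.5632 pm

Maximum Compton shift (at 180°):
Δλ_max = 2λ_C = 2 × 2.4263 = 4.8526 pm

Final wavelength:
λ' = 2.5632 + 4.8526 = 7.4159 pm

Minimum photon energy (maximum energy to electron):
E'_min = hc/λ' = 167.1877 keV

Maximum electron kinetic energy:
K_max = E₀ - E'_min = 483.7000 - 167.1877 = 316.5123 keV

(Intermediate values are shown rounded; full precision is carried through to the final answer.)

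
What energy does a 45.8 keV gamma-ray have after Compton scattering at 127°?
40.0501 keV

First convert energy to wavelength:
λ = hc/E, with hc ≈ 1239.842 keV·pm (i.e. 1239.842 eV·nm)

For E = 45.8 keV = 45800 eV:
λ = 1239.842 keV·pm / 45.8 keV
λ = 27.0708 pm

Calculate the Compton shift:
Δλ = λ_C(1 - cos(127°)) = 2.4263 × 1.6018
Δλ = 3.8865 pm

Final wavelength:
λ' = 27.0708 + 3.8865 = 30.9573 pm

Final energy:
E' = hc/λ' = 1239.842 / 30.9573 = 40.0501 keV

(Intermediate values are shown rounded; full precision is carried through to the final answer.)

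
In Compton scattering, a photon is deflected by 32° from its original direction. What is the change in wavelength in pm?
0.3687 pm

Using the Compton scattering formula:
Δλ = λ_C(1 - cos θ)

where λ_C = h/(m_e·c) ≈ 2.4263 pm is the Compton wavelength of an electron.

For θ = 32°:
cos(32°) = 0.8480
1 - cos(32°) = 0.1520

Δλ = 2.4263 × 0.1520
Δλ = 0.3687 pm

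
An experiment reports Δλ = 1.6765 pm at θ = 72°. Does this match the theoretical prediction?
Yes, consistent

Calculate the expected shift for θ = 72°:

Δλ_expected = λ_C(1 - cos(72°))
Δλ_expected = 2.4263 × (1 - cos(72°))
Δλ_expected = 2.4263 × 0.6910
Δλ_expected = 1.6765 pm

Given shift: 1.6765 pm
Expected shift: 1.6765 pm
Difference: 0.0000 pm

The values match. This is consistent with Compton scattering at the stated angle.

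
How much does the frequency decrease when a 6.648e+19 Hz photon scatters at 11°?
6.507e+17 Hz (decrease)

Convert frequency to wavelength (c = 299792458 m/s):
λ₀ = c/f₀ = 299792458/6.648e+19 = 4.5095135e-12 m = 4.5095 pm

Calculate Compton shift:
Δλ = λ_C(1 - cos(11°)) = 0.0446 pm

Final wavelength:
λ' = λ₀ + Δλ = 4.5095 + 0.0446 = 4.5541 pm

Final frequency:
f' = c/λ' = 299792458/4.5540917e-12 = 6.5829254e+19 Hz

Frequency shift (decrease):
Δf = f₀ - f' = 6.648e+19 - 6.5829254e+19 = 6.507e+17 Hz

(Intermediate values are shown rounded; full precision is carried through to the final answer.)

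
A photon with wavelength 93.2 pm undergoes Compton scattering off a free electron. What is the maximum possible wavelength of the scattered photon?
98.0526 pm (at θ = 180°)

The Compton shift is Δλ = λ_C(1 − cos θ).

Since cos θ ranges from −1 to 1, the factor (1 − cos θ) ranges from 0 to 2; the maximum shift occurs at θ = 180° (backscattering):
Δλ_max = 2λ_C = 2 × 2.4263 pm = 4.8526 pm

Maximum scattered wavelength:
λ'_max = λ₀ + Δλ_max = 93.2 + 4.8526 = 98.0526 pm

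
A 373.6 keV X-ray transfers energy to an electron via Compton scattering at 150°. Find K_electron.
215.5817 keV

By energy conservation: K_e = E_initial - E_final

First find the scattered photon energy:
Initial wavelength: λ = hc/E = 3.3186 pm
Compton shift: Δλ = λ_C(1 - cos(150°)) = 4.5276 pm
Final wavelength: λ' = 3.3186 + 4.5276 = 7.8462 pm
Final photon energy: E' = hc/λ' = 158.0183 keV

Electron kinetic energy:
K_e = E - E' = 373.6000 - 158.0183 = 215.5817 keV

(Intermediate values are shown rounded; full precision is carried through to the final answer.)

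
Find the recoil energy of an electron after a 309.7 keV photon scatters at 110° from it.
138.9116 keV

By energy conservation: K_e = E_initial - E_final

First find the scattered photon energy:
Initial wavelength: λ = hc/E = 4.0034 pm
Compton shift: Δλ = λ_C(1 - cos(110°)) = 3.2562 pm
Final wavelength: λ' = 4.0034 + 3.2562 = 7.2595 pm
Final photon energy: E' = hc/λ' = 170.7884 keV

Electron kinetic energy:
K_e = E - E' = 309.7000 - 170.7884 = 138.9116 keV

(Intermediate values are shown rounded; full precision is carried through to the final answer.)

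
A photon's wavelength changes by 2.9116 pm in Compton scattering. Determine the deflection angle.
101.54°

From the Compton formula Δλ = λ_C(1 - cos θ), we can solve for θ:

cos θ = 1 - Δλ/λ_C

Given:
- Δλ = 2.9116 pm
- λ_C = h/(m_e·c) ≈ 2.42631024 pm

cos θ = 1 - 2.9116/2.42631024
cos θ = 1 - 1.200011
cos θ = -0.200011

θ = arccos(-0.200011)
θ = 101.54°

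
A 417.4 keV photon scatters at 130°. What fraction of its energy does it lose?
0.5730 (or 57.30%)

Calculate initial and final photon energies:

Initial: E₀ = 417.4 keV → λ₀ = 2.9704 pm
Compton shift: Δλ = 3.9859 pm
Final wavelength: λ' = 6.9563 pm
Final energy: E' = 178.2328 keV

Fractional energy loss:
(E₀ - E')/E₀ = (417.4000 - 178.2328)/417.4000
= 239.1672/417.4000
= 0.5730
= 57.30%

(Intermediate values are shown rounded; full precision is carried through to the final answer.)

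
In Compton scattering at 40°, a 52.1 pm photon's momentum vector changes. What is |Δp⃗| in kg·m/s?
8.6537e-24 kg·m/s

Photon momentum magnitude is p = h/λ.

Initial momentum:
p₀ = h/λ = 6.6261e-34/5.2100e-11 = 1.2718e-23 kg·m/s

After scattering:
λ' = λ + Δλ = 52.1 + 0.5676 = 52.6676 pm
p' = h/λ' = 6.6261e-34/5.2668e-11 = 1.2581e-23 kg·m/s

Momentum is a vector; the scattered photon's direction makes angle θ = 40° with the incident direction. The magnitude of the vector change Δp⃗ = p⃗₀ − p⃗' is found from the law of cosines:
|Δp⃗|² = p₀² + p'² − 2p₀p'cos θ
|Δp⃗|² = (1.2718e-23)² + (1.2581e-23)² − 2·1.2718e-23·1.2581e-23·cos(40°)
|Δp⃗| = 8.6537e-24 kg·m/s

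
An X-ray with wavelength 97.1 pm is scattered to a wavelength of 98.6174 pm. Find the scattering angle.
68.00°

First find the wavelength shift:
Δλ = λ' - λ = 98.6174 - 97.1 = 1.5174 pm

Using Δλ = λ_C(1 - cos θ), with λ_C = h/(m_e·c) ≈ 2.42631024 pm:
cos θ = 1 - Δλ/λ_C
cos θ = 1 - 1.5174/2.42631024
cos θ = 0.374606

θ = arccos(0.374606)
θ = 68.00°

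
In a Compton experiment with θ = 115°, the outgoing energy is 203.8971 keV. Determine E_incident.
471.6002 keV

Convert final energy to wavelength (hc ≈ 1239.842 keV·pm):
λ' = hc/E' = 1239.842 / 203.8971 = 6.0807 pm

Calculate the Compton shift:
Δλ = λ_C(1 - cos(115°))
Δλ = 2.4263 × (1 - cos(115°))
Δλ = 3.4517 pm

Initial wavelength:
λ = λ' - Δλ = 6.0807 - 3.4517 = 2.6290 pm

Initial energy:
E = hc/λ = 1239.842 / 2.6290 = 471.6002 keV

(Intermediate values are shown rounded; full precision is carried through to the final answer.)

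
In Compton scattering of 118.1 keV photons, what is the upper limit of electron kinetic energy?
37.3331 keV

Maximum energy transfer occurs at θ = 180° (backscattering).

Initial photon: E₀ = 118.1 keV → λ₀ = 10.4982 pm

Maximum Compton shift (at 180°):
Δλ_max = 2λ_C = 2 × 2.4263 = 4.8526 pm

Final wavelength:
λ' = 10.4982 + 4.8526 = 15.3509 pm

Minimum photon energy (maximum energy to electron):
E'_min = hc/λ' = 80.7669 keV

Maximum electron kinetic energy:
K_max = E₀ - E'_min = 118.1000 - 80.7669 = 37.3331 keV

(Intermediate values are shown rounded; full precision is carried through to the final answer.)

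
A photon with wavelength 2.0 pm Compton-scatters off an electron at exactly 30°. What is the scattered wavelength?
2.3251 pm

Using the Compton formula: λ' = λ + λ_C(1 − cos θ)

For θ = 30°, cos θ = √3/2 (exact) ≈ 0.8660, so:
1 − cos 30° = 1 − (√3/2) ≈ 0.1340

Δλ = λ_C × 0.1340 = 2.4263 × 0.1340 = 0.3251 pm

λ' = 2.0 + 0.3251 = 2.3251 pm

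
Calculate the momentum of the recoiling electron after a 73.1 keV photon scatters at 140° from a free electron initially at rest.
6.6072e-23 kg·m/s

The electron is initially at rest, so by conservation of momentum:
p⃗_e = p⃗₀ − p⃗'  (incident photon momentum minus scattered photon momentum)

Photon momentum magnitudes (p = h/λ = E/c):
λ₀ = hc/E₀ = 16.9609 pm → p₀ = h/λ₀ = 3.9067e-23 kg·m/s
Δλ = λ_C(1 − cos 140°) = 4.2850 pm
λ' = 21.2459 pm → p' = h/λ' = 3.1188e-23 kg·m/s

The scattered photon makes angle θ = 140° with the incident direction, so by the law of cosines:
|p⃗_e|² = p₀² + p'² − 2p₀p'cos θ
|p⃗_e|² = (3.9067e-23)² + (3.1188e-23)² − 2·3.9067e-23·3.1188e-23·cos(140°)
|p⃗_e| = 6.6072e-23 kg·m/s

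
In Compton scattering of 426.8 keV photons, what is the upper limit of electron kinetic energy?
266.9770 keV

Maximum energy transfer occurs at θ = 180° (backscattering).

Initial photon: E₀ = 426.8 keV → λ₀ = 2.9050 pm

Maximum Compton shift (at 180°):
Δλ_max = 2λ_C = 2 × 2.4263 = 4.8526 pm

Final wavelength:
λ' = 2.9050 + 4.8526 = 7.7576 pm

Minimum photon energy (maximum energy to electron):
E'_min = hc/λ' = 159.8230 keV

Maximum electron kinetic energy:
K_max = E₀ - E'_min = 426.8000 - 159.8230 = 266.9770 keV

(Intermediate values are shown rounded; full precision is carried through to the final answer.)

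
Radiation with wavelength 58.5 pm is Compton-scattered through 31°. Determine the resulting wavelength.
58.8466 pm

Using the Compton scattering formula:
λ' = λ + Δλ = λ + λ_C(1 - cos θ)

Given:
- Initial wavelength λ = 58.5 pm
- Scattering angle θ = 31°
- Compton wavelength λ_C ≈ 2.4263 pm

Calculate the shift:
Δλ = 2.4263 × (1 - cos(31°))
Δλ = 2.4263 × 0.1428
Δλ = 0.3466 pm

Final wavelength:
λ' = 58.5 + 0.3466 = 58.8466 pm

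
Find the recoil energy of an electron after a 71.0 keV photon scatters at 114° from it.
11.6085 keV

By energy conservation: K_e = E_initial - E_final

First find the scattered photon energy:
Initial wavelength: λ = hc/E = 17.4626 pm
Compton shift: Δλ = λ_C(1 - cos(114°)) = 3.4132 pm
Final wavelength: λ' = 17.4626 + 3.4132 = 20.8757 pm
Final photon energy: E' = hc/λ' = 59.3915 keV

Electron kinetic energy:
K_e = E - E' = 71.0000 - 59.3915 = 11.6085 keV

(Intermediate values are shown rounded; full precision is carried through to the final answer.)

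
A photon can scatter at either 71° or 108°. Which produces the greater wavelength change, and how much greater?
108° produces the larger shift by a factor of 1.941

Calculate both shifts using Δλ = λ_C(1 - cos θ):

For θ₁ = 71°:
Δλ₁ = 2.4263 × (1 - cos(71°))
Δλ₁ = 2.4263 × 0.6744
Δλ₁ = 1.6364 pm

For θ₂ = 108°:
Δλ₂ = 2.4263 × (1 - cos(108°))
Δλ₂ = 2.4263 × 1.3090
Δλ₂ = 3.1761 pm

The 108° angle produces the larger shift.
Ratio: 3.1761/1.6364 = 1.941

(Intermediate values are shown rounded; full precision is carried through to the final answer.)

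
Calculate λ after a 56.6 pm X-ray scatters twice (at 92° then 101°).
62.0003 pm

Apply Compton shift twice:

First scattering at θ₁ = 92°:
Δλ₁ = λ_C(1 - cos(92°))
Δλ₁ = 2.4263 × 1.0349
Δλ₁ = 2.5110 pm

After first scattering:
λ₁ = 56.6 + 2.5110 = 59.1110 pm

Second scattering at θ₂ = 101°:
Δλ₂ = λ_C(1 - cos(101°))
Δλ₂ = 2.4263 × 1.1908
Δλ₂ = 2.8893 pm

Final wavelength:
λ₂ = 59.1110 + 2.8893 = 62.0003 pm

Total shift: Δλ_total = 2.5110 + 2.8893 = 5.4003 pm

(Intermediate values are shown rounded; full precision is carried through to the final answer.)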